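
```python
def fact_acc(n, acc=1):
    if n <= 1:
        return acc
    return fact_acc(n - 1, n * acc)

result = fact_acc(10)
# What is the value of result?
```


fact_acc(10, 1)
= fact_acc(9, 10 * 1) = fact_acc(9, 10)
= fact_acc(8, 9 * 10) = fact_acc(8, 90)
= fact_acc(7, 8 * 90) = fact_acc(7, 720)
= fact_acc(6, 7 * 720) = fact_acc(6, 5040)
= fact_acc(5, 6 * 5040) = fact_acc(5, 30240)
= fact_acc(4, 5 * 30240) = fact_acc(4, 151200)
= fact_acc(3, 4 * 151200) = fact_acc(3, 604800)
= fact_acc(2, 3 * 604800) = fact_acc(2, 1814400)
= fact_acc(1, 2 * 1814400) = fact_acc(1, 3628800)
n <= 1, return acc = 3628800


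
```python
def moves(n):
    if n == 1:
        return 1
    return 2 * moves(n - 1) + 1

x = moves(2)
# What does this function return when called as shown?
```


moves(2)
= 2 * moves(1) + 1
Now compute bottom-up:
moves(1) = 1
moves(2) = 2 * 1 + 1 = 3
= 3


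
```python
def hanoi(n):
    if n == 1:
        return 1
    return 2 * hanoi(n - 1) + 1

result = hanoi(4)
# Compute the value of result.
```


hanoi(4)
= 2 * hanoi(3) + 1
= 2 * (2 * hanoi(2) + 1) + 1
= 2 * (2 * (2 * hanoi(1) + 1) + 1) + 1
Now compute bottom-up:
hanoi(1) = 1
hanoi(2) = 2 * 1 + 1 = 3
hanoi(3) = 2 * 3 + 1 = 7
hanoi(4) = 2 * 7 + 1 = 15
= 15


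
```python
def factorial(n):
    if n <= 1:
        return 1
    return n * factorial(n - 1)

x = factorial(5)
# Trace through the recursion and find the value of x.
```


factorial(5)
= 5 * factorial(4)
= 5 * 4 * factorial(3)
= 5 * 4 * 3 * factorial(2)
= 5 * 4 * 3 * 2 * factorial(1)
= 5 * 4 * 3 * 2 * 1
= 120


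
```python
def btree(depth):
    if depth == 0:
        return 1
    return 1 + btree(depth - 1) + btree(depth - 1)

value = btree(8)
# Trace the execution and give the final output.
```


btree(8)
= 1 + btree(7) + btree(7)
= 1 + 2 * btree(7)
btree(k) = 2^(k+1) - 1
btree(0) = 1
btree(1) = 3
btree(2) = 7
btree(3) = 15
btree(4) = 31
btree(8) = 2^9 - 1 = 511


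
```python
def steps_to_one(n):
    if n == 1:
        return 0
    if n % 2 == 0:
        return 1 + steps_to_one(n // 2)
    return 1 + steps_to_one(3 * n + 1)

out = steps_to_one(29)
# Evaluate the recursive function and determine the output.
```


steps_to_one(29)
29 is odd -> 3*29+1 = 88 -> steps_to_one(88)
88 is even -> steps_to_one(44)
44 is even -> steps_to_one(22)
22 is even -> steps_to_one(11)
11 is odd -> 3*11+1 = 34 -> steps_to_one(34)
34 is even -> steps_to_one(17)
17 is odd -> 3*17+1 = 52 -> steps_to_one(52)
52 is even -> steps_to_one(26)
26 is even -> steps_to_one(13)
13 is odd -> 3*13+1 = 40 -> steps_to_one(40)
40 is even -> steps_to_one(20)
20 is even -> steps_to_one(10)
10 is even -> steps_to_one(5)
5 is odd -> 3*5+1 = 16 -> steps_to_one(16)
16 is even -> steps_to_one(8)
8 is even -> steps_to_one(4)
4 is even -> steps_to_one(2)
2 is even -> steps_to_one(1)
Reached 1 after 18 steps
= 18


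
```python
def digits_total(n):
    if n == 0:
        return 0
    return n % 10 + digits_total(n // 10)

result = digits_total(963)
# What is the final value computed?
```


digits_total(963)
= 3 + digits_total(96)
= 3 + 6 + digits_total(9)
= 3 + 6 + 9 + digits_total(0)
= 3 + 6 + 9 + 0
= 18


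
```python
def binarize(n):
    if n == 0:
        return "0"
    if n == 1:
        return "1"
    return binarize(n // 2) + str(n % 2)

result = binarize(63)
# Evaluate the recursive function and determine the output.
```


binarize(63)
= binarize(31) + "1"
= binarize(15) + "1" + "1"
= binarize(7) + "1" + "1" + "1"
= binarize(3) + "1" + "1" + "1" + "1"
= binarize(1) + "1" + "1" + "1" + "1" + "1"
= "1" + "1" + "1" + "1" + "1" + "1"
= "111111"


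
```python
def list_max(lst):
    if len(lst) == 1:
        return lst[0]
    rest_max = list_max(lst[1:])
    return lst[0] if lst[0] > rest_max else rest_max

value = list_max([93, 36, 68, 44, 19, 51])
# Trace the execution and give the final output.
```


list_max([93, 36, 68, 44, 19, 51])
= compare 93 with list_max([36, 68, 44, 19, 51])
= compare 36 with list_max([68, 44, 19, 51])
= compare 68 with list_max([44, 19, 51])
= compare 44 with list_max([19, 51])
= compare 19 with list_max([51])
Base: list_max([51]) = 51
compare 19 with 51: max = 51
compare 44 with 51: max = 51
compare 68 with 51: max = 68
compare 36 with 68: max = 68
compare 93 with 68: max = 93
= 93


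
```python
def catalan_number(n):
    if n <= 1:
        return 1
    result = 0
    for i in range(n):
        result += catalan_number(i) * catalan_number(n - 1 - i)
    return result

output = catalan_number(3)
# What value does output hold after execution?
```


catalan_number(3)
= sum of catalan_number(i) * catalan_number(3-1-i) for i in 0..2
First compute sub-values bottom-up:
  catalan_number(0) = 1, catalan_number(1) = 1
  catalan_number(2) = 1*1 + 1*1 = 2
Now catalan_number(3):
  catalan_number(0)*catalan_number(2) = 1*2 = 2
  catalan_number(1)*catalan_number(1) = 1*1 = 1
  catalan_number(2)*catalan_number(0) = 2*1 = 2
= 2 + 1 + 2
= 5


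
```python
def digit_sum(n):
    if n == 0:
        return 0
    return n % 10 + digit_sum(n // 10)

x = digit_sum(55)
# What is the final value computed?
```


digit_sum(55)
= 5 + digit_sum(5)
= 5 + 5 + digit_sum(0)
= 5 + 5 + 0
= 10


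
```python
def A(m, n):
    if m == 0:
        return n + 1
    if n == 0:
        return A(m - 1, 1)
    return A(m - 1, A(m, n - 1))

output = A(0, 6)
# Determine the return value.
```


A(0, 6)
m == 0: return 6 + 1 = 7
= 7


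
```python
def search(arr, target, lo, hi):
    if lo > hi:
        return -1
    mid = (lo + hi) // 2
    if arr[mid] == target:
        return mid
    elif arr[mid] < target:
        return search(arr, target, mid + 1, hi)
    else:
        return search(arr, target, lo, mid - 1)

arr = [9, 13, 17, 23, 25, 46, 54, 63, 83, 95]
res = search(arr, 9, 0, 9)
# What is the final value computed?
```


search(arr, 9, 0, 9)
lo=0, hi=9, mid=4, arr[mid]=25
25 > 9, search left half
lo=0, hi=3, mid=1, arr[mid]=13
13 > 9, search left half
lo=0, hi=0, mid=0, arr[mid]=9
arr[0] == 9, found at index 0
= 0


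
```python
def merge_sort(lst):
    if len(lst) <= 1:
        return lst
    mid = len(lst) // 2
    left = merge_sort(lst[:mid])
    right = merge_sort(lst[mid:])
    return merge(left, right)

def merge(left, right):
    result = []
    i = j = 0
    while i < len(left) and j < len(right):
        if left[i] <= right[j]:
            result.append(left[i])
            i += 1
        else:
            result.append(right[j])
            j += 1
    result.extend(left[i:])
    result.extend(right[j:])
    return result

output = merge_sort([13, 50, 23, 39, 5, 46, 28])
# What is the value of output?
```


merge_sort([13, 50, 23, 39, 5, 46, 28])
Split into [13, 50, 23] and [39, 5, 46, 28]
Left sorted: [13, 23, 50]
Right sorted: [5, 28, 39, 46]
Merge [13, 23, 50] and [5, 28, 39, 46]
= [5, 13, 23, 28, 39, 46, 50]


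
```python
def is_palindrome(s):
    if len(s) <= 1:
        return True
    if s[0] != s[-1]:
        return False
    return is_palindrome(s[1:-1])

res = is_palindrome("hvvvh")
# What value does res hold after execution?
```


is_palindrome("hvvvh")
"hvvvh": s[0]='h' == s[-1]='h' -> is_palindrome("vvv")
"vvv": s[0]='v' == s[-1]='v' -> is_palindrome("v")
"v": len <= 1 -> True
= True


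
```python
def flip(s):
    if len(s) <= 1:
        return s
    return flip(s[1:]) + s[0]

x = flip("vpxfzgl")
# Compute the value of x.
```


flip("vpxfzgl")
= flip("pxfzgl") + "v"
= flip("xfzgl") + "p" + "v"
= flip("fzgl") + "x" + "p" + "v"
= flip("zgl") + "f" + "x" + "p" + "v"
= flip("gl") + "z" + "f" + "x" + "p" + "v"
= flip("l") + "g" + "z" + "f" + "x" + "p" + "v"
= "l" + "g" + "z" + "f" + "x" + "p" + "v"
= "lgzfxpv"


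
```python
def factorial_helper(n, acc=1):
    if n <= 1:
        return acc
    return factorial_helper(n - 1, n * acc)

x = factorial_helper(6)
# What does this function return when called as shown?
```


factorial_helper(6, 1)
= factorial_helper(5, 6 * 1) = factorial_helper(5, 6)
= factorial_helper(4, 5 * 6) = factorial_helper(4, 30)
= factorial_helper(3, 4 * 30) = factorial_helper(3, 120)
= factorial_helper(2, 3 * 120) = factorial_helper(2, 360)
= factorial_helper(1, 2 * 360) = factorial_helper(1, 720)
n <= 1, return acc = 720


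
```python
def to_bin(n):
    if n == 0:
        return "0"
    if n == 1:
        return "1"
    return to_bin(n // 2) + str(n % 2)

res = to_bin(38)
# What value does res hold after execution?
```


to_bin(38)
= to_bin(19) + "0"
= to_bin(9) + "1" + "0"
= to_bin(4) + "1" + "1" + "0"
= to_bin(2) + "0" + "1" + "1" + "0"
= to_bin(1) + "0" + "0" + "1" + "1" + "0"
= "1" + "0" + "0" + "1" + "1" + "0"
= "100110"


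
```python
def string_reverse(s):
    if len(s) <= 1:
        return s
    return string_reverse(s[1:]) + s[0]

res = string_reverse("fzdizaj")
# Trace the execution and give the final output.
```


string_reverse("fzdizaj")
= string_reverse("zdizaj") + "f"
= string_reverse("dizaj") + "z" + "f"
= string_reverse("izaj") + "d" + "z" + "f"
= string_reverse("zaj") + "i" + "d" + "z" + "f"
= string_reverse("aj") + "z" + "i" + "d" + "z" + "f"
= string_reverse("j") + "a" + "z" + "i" + "d" + "z" + "f"
= "j" + "a" + "z" + "i" + "d" + "z" + "f"
= "jazidzf"


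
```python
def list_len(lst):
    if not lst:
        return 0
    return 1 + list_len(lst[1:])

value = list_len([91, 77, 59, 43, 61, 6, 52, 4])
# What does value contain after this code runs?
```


list_len([91, 77, 59, 43, 61, 6, 52, 4])
= 1 + list_len([77, 59, 43, 61, 6, 52, 4])
= 1 + 1 + list_len([59, 43, 61, 6, 52, 4])
= 1 + 1 + 1 + list_len([43, 61, 6, 52, 4])
= 1 + 1 + 1 + 1 + list_len([61, 6, 52, 4])
= 1 + 1 + 1 + 1 + 1 + list_len([6, 52, 4])
= 1 + 1 + 1 + 1 + 1 + 1 + list_len([52, 4])
= 1 + 1 + 1 + 1 + 1 + 1 + 1 + list_len([4])
= 1 + 1 + 1 + 1 + 1 + 1 + 1 + 1 + list_len([])
= 1 + 1 + 1 + 1 + 1 + 1 + 1 + 1 + 0
= 8


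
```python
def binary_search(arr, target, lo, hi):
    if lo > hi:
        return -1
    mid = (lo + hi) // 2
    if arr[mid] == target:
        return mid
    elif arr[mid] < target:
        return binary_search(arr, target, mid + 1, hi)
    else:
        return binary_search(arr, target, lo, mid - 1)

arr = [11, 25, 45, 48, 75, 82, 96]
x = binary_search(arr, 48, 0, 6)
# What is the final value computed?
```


binary_search(arr, 48, 0, 6)
lo=0, hi=6, mid=3, arr[mid]=48
arr[3] == 48, found at index 3
= 3


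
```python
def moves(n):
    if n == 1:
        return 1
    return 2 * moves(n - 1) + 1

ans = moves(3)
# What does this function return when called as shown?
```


moves(3)
= 2 * moves(2) + 1
= 2 * (2 * moves(1) + 1) + 1
Now compute bottom-up:
moves(1) = 1
moves(2) = 2 * 1 + 1 = 3
moves(3) = 2 * 3 + 1 = 7
= 7


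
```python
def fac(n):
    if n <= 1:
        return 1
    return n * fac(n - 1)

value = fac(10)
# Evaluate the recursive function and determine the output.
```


fac(10)
= 10 * fac(9)
= 10 * 9 * fac(8)
= 10 * 9 * 8 * fac(7)
= 10 * 9 * 8 * 7 * fac(6)
= 10 * 9 * 8 * 7 * 6 * fac(5)
= 10 * 9 * 8 * 7 * 6 * 5 * fac(4)
= 10 * 9 * 8 * 7 * 6 * 5 * 4 * fac(3)
= 10 * 9 * 8 * 7 * 6 * 5 * 4 * 3 * fac(2)
= 10 * 9 * 8 * 7 * 6 * 5 * 4 * 3 * 2 * fac(1)
= 10 * 9 * 8 * 7 * 6 * 5 * 4 * 3 * 2 * 1
= 3628800


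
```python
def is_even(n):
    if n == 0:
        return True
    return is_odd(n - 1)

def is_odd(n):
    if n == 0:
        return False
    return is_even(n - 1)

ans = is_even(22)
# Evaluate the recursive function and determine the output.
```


is_even(22)
= is_odd(21)
= is_even(20)
= is_odd(19)
= is_even(18)
= is_odd(17)
= is_even(16)
= is_odd(15)
= is_even(14)
= is_odd(13)
= is_even(12)
= is_odd(11)
= is_even(10)
= is_odd(9)
= is_even(8)
= is_odd(7)
= is_even(6)
= is_odd(5)
= is_even(4)
= is_odd(3)
= is_even(2)
= is_odd(1)
= is_even(0)
n == 0: return True
= True


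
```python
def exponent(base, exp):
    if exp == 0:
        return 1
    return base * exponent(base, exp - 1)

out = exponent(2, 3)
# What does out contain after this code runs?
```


exponent(2, 3)
= 2 * exponent(2, 2)
= 2 * 2 * exponent(2, 1)
= 2 * 2 * 2 * exponent(2, 0)
= 2 * 2 * 2 * 1
= 8


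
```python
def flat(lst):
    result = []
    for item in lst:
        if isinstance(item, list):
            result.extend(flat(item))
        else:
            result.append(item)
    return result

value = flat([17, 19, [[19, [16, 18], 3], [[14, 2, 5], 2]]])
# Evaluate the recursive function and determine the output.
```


flat([17, 19, [[19, [16, 18], 3], [[14, 2, 5], 2]]])
Processing each element:
  17 is not a list -> append 17
  19 is not a list -> append 19
  [[19, [16, 18], 3], [[14, 2, 5], 2]] is a list -> flat recursively -> [19, 16, 18, 3, 14, 2, 5, 2]
= [17, 19, 19, 16, 18, 3, 14, 2, 5, 2]


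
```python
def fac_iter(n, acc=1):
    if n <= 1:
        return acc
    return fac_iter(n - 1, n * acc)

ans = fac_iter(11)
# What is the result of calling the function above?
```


fac_iter(11, 1)
= fac_iter(10, 11 * 1) = fac_iter(10, 11)
= fac_iter(9, 10 * 11) = fac_iter(9, 110)
= fac_iter(8, 9 * 110) = fac_iter(8, 990)
= fac_iter(7, 8 * 990) = fac_iter(7, 7920)
= fac_iter(6, 7 * 7920) = fac_iter(6, 55440)
= fac_iter(5, 6 * 55440) = fac_iter(5, 332640)
= fac_iter(4, 5 * 332640) = fac_iter(4, 1663200)
= fac_iter(3, 4 * 1663200) = fac_iter(3, 6652800)
= fac_iter(2, 3 * 6652800) = fac_iter(2, 19958400)
= fac_iter(1, 2 * 19958400) = fac_iter(1, 39916800)
n <= 1, return acc = 39916800


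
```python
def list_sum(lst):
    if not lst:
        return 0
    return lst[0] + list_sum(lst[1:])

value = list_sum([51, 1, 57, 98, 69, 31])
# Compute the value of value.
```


list_sum([51, 1, 57, 98, 69, 31])
= 51 + list_sum([1, 57, 98, 69, 31])
= 51 + 1 + list_sum([57, 98, 69, 31])
= 51 + 1 + 57 + list_sum([98, 69, 31])
= 51 + 1 + 57 + 98 + list_sum([69, 31])
= 51 + 1 + 57 + 98 + 69 + list_sum([31])
= 51 + 1 + 57 + 98 + 69 + 31 + list_sum([])
= 51 + 1 + 57 + 98 + 69 + 31 + 0
= 307


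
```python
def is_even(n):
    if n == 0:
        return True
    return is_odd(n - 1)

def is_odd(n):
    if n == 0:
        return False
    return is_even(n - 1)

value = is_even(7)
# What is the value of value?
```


is_even(7)
= is_odd(6)
= is_even(5)
= is_odd(4)
= is_even(3)
= is_odd(2)
= is_even(1)
= is_odd(0)
n == 0: return False
= False


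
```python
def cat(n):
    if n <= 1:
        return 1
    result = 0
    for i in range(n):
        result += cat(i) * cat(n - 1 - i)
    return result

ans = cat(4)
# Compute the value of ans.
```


cat(4)
= sum of cat(i) * cat(4-1-i) for i in 0..3
First compute sub-values bottom-up:
  cat(0) = 1, cat(1) = 1
  cat(2) = 1*1 + 1*1 = 2
  cat(3) = 1*2 + 1*1 + 2*1 = 5
Now cat(4):
  cat(0)*cat(3) = 1*5 = 5
  cat(1)*cat(2) = 1*2 = 2
  cat(2)*cat(1) = 2*1 = 2
  cat(3)*cat(0) = 5*1 = 5
= 5 + 2 + 2 + 5
= 14


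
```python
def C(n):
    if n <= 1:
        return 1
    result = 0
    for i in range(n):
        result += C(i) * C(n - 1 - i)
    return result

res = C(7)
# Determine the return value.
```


C(7)
= sum of C(i) * C(7-1-i) for i in 0..6
First compute sub-values bottom-up:
  C(0) = 1, C(1) = 1
  C(2) = 1*1 + 1*1 = 2
  C(3) = 1*2 + 1*1 + 2*1 = 5
  C(4) = 1*5 + 1*2 + 2*1 + 5*1 = 14
  C(5) = 1*14 + 1*5 + 2*2 + 5*1 + 14*1 = 42
  C(6) = 1*42 + 1*14 + 2*5 + 5*2 + 14*1 + 42*1 = 132
Now C(7):
  C(0)*C(6) = 1*132 = 132
  C(1)*C(5) = 1*42 = 42
  C(2)*C(4) = 2*14 = 28
  C(3)*C(3) = 5*5 = 25
  C(4)*C(2) = 14*2 = 28
  C(5)*C(1) = 42*1 = 42
  C(6)*C(0) = 132*1 = 132
= 132 + 42 + 28 + 25 + 28 + 42 + 132
= 429


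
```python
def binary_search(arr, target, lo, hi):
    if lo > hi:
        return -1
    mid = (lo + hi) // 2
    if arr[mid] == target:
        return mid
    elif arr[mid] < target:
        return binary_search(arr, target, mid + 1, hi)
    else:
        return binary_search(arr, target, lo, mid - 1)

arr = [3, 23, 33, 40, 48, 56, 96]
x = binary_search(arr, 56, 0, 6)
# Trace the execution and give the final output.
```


binary_search(arr, 56, 0, 6)
lo=0, hi=6, mid=3, arr[mid]=40
40 < 56, search right half
lo=4, hi=6, mid=5, arr[mid]=56
arr[5] == 56, found at index 5
= 5


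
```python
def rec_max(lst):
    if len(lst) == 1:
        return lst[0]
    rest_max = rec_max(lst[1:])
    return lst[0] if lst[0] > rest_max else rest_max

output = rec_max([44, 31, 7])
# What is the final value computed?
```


rec_max([44, 31, 7])
= compare 44 with rec_max([31, 7])
= compare 31 with rec_max([7])
Base: rec_max([7]) = 7
compare 31 with 7: max = 31
compare 44 with 31: max = 44
= 44


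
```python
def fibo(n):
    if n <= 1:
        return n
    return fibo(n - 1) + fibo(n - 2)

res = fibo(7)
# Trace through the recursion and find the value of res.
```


fibo(7)
= fibo(6) + fibo(5)
= (fibo(5) + fibo(4)) + fibo(5)
Computing bottom-up: fibo(0)=0, fibo(1)=1, fibo(2)=1, fibo(3)=2, fibo(4)=3, fibo(5)=5, fibo(6)=8, fibo(7)=13
= 13


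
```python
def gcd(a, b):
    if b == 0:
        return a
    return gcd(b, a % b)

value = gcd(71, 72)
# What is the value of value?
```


gcd(71, 72)
= gcd(72, 71 % 72) = gcd(72, 71)
= gcd(71, 72 % 71) = gcd(71, 1)
= gcd(1, 71 % 1) = gcd(1, 0)
b == 0, return a = 1


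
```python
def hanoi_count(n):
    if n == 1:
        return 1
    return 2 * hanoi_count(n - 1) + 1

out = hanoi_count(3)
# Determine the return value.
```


hanoi_count(3)
= 2 * hanoi_count(2) + 1
= 2 * (2 * hanoi_count(1) + 1) + 1
Now compute bottom-up:
hanoi_count(1) = 1
hanoi_count(2) = 2 * 1 + 1 = 3
hanoi_count(3) = 2 * 3 + 1 = 7
= 7


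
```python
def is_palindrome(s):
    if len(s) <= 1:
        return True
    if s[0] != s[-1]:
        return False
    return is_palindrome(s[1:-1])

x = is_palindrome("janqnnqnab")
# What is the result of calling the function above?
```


is_palindrome("janqnnqnab")
"janqnnqnab": s[0]='j' != s[-1]='b' -> False
= False


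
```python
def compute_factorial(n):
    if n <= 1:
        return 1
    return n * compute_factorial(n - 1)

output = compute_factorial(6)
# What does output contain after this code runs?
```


compute_factorial(6)
= 6 * compute_factorial(5)
= 6 * 5 * compute_factorial(4)
= 6 * 5 * 4 * compute_factorial(3)
= 6 * 5 * 4 * 3 * compute_factorial(2)
= 6 * 5 * 4 * 3 * 2 * compute_factorial(1)
= 6 * 5 * 4 * 3 * 2 * 1
= 720


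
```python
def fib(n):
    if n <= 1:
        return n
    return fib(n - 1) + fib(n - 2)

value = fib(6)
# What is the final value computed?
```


fib(6)
= fib(5) + fib(4)
= (fib(4) + fib(3)) + fib(4)
Computing bottom-up: fib(0)=0, fib(1)=1, fib(2)=1, fib(3)=2, fib(4)=3, fib(5)=5, fib(6)=8
= 8


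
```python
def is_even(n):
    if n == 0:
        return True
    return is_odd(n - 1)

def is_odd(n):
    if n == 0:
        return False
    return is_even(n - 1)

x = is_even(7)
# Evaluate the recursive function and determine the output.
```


is_even(7)
= is_odd(6)
= is_even(5)
= is_odd(4)
= is_even(3)
= is_odd(2)
= is_even(1)
= is_odd(0)
n == 0: return False
= False


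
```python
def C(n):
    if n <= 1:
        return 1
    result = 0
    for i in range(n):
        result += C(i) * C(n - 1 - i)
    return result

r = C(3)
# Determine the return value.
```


C(3)
= sum of C(i) * C(3-1-i) for i in 0..2
First compute sub-values bottom-up:
  C(0) = 1, C(1) = 1
  C(2) = 1*1 + 1*1 = 2
Now C(3):
  C(0)*C(2) = 1*2 = 2
  C(1)*C(1) = 1*1 = 1
  C(2)*C(0) = 2*1 = 2
= 2 + 1 + 2
= 5


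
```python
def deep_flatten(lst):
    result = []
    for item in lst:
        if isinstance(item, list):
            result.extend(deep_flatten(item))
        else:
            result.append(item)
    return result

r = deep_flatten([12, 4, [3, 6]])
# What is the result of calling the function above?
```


deep_flatten([12, 4, [3, 6]])
Processing each element:
  12 is not a list -> append 12
  4 is not a list -> append 4
  [3, 6] is a list -> deep_flatten recursively -> [3, 6]
= [12, 4, 3, 6]


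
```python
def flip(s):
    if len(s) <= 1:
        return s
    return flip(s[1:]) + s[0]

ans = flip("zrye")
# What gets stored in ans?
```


flip("zrye")
= flip("rye") + "z"
= flip("ye") + "r" + "z"
= flip("e") + "y" + "r" + "z"
= "e" + "y" + "r" + "z"
= "eyrz"


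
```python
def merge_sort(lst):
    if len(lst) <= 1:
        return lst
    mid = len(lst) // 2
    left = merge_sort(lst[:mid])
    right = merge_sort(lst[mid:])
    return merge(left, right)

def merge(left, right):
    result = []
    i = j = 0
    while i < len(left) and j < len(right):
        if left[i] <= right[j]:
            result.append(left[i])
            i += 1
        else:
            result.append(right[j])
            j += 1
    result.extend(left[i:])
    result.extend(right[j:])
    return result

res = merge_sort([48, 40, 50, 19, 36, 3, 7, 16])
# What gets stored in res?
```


merge_sort([48, 40, 50, 19, 36, 3, 7, 16])
Split into [48, 40, 50, 19] and [36, 3, 7, 16]
Left sorted: [19, 40, 48, 50]
Right sorted: [3, 7, 16, 36]
Merge [19, 40, 48, 50] and [3, 7, 16, 36]
= [3, 7, 16, 19, 36, 40, 48, 50]


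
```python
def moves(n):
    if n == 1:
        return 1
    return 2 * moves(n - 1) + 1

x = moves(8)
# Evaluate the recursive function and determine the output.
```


moves(8)
= 2 * moves(7) + 1
= 2 * (2 * moves(6) + 1) + 1
= 2 * (2 * (2 * moves(5) + 1) + 1) + 1
= 2 * (2 * (2 * (2 * moves(4) + 1) + 1) + 1) + 1
= 2 * (2 * (2 * (2 * (2 * moves(3) + 1) + 1) + 1) + 1) + 1
= 2 * (2 * (2 * (2 * (2 * (2 * moves(2) + 1) + 1) + 1) + 1) + 1) + 1
= 2 * (2 * (2 * (2 * (2 * (2 * (2 * moves(1) + 1) + 1) + 1) + 1) + 1) + 1) + 1
Now compute bottom-up:
moves(1) = 1
moves(2) = 2 * 1 + 1 = 3
moves(3) = 2 * 3 + 1 = 7
moves(4) = 2 * 7 + 1 = 15
moves(5) = 2 * 15 + 1 = 31
moves(6) = 2 * 31 + 1 = 63
moves(7) = 2 * 63 + 1 = 127
moves(8) = 2 * 127 + 1 = 255
= 255


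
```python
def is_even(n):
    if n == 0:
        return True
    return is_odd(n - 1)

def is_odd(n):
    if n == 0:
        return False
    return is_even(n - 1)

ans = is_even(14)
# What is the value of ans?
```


is_even(14)
= is_odd(13)
= is_even(12)
= is_odd(11)
= is_even(10)
= is_odd(9)
= is_even(8)
= is_odd(7)
= is_even(6)
= is_odd(5)
= is_even(4)
= is_odd(3)
= is_even(2)
= is_odd(1)
= is_even(0)
n == 0: return True
= True


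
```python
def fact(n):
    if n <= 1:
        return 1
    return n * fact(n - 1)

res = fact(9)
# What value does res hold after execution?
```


fact(9)
= 9 * fact(8)
= 9 * 8 * fact(7)
= 9 * 8 * 7 * fact(6)
= 9 * 8 * 7 * 6 * fact(5)
= 9 * 8 * 7 * 6 * 5 * fact(4)
= 9 * 8 * 7 * 6 * 5 * 4 * fact(3)
= 9 * 8 * 7 * 6 * 5 * 4 * 3 * fact(2)
= 9 * 8 * 7 * 6 * 5 * 4 * 3 * 2 * fact(1)
= 9 * 8 * 7 * 6 * 5 * 4 * 3 * 2 * 1
= 362880


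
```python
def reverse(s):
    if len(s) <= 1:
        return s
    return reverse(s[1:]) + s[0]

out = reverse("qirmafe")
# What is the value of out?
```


reverse("qirmafe")
= reverse("irmafe") + "q"
= reverse("rmafe") + "i" + "q"
= reverse("mafe") + "r" + "i" + "q"
= reverse("afe") + "m" + "r" + "i" + "q"
= reverse("fe") + "a" + "m" + "r" + "i" + "q"
= reverse("e") + "f" + "a" + "m" + "r" + "i" + "q"
= "e" + "f" + "a" + "m" + "r" + "i" + "q"
= "efamriq"


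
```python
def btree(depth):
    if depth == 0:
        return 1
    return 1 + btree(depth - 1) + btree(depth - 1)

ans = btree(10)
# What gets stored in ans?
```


btree(10)
= 1 + btree(9) + btree(9)
= 1 + 2 * btree(9)
btree(k) = 2^(k+1) - 1
btree(0) = 1
btree(1) = 3
btree(2) = 7
btree(3) = 15
btree(4) = 31
btree(10) = 2^11 - 1 = 2047


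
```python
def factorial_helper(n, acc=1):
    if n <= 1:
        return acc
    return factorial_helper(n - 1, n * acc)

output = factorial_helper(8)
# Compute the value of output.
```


factorial_helper(8, 1)
= factorial_helper(7, 8 * 1) = factorial_helper(7, 8)
= factorial_helper(6, 7 * 8) = factorial_helper(6, 56)
= factorial_helper(5, 6 * 56) = factorial_helper(5, 336)
= factorial_helper(4, 5 * 336) = factorial_helper(4, 1680)
= factorial_helper(3, 4 * 1680) = factorial_helper(3, 6720)
= factorial_helper(2, 3 * 6720) = factorial_helper(2, 20160)
= factorial_helper(1, 2 * 20160) = factorial_helper(1, 40320)
n <= 1, return acc = 40320


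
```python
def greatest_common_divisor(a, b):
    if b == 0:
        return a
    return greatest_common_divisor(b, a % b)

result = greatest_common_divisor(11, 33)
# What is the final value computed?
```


greatest_common_divisor(11, 33)
= greatest_common_divisor(33, 11 % 33) = greatest_common_divisor(33, 11)
= greatest_common_divisor(11, 33 % 11) = greatest_common_divisor(11, 0)
b == 0, return a = 11


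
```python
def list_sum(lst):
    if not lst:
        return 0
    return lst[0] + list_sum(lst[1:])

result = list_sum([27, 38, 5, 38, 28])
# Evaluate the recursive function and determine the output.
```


list_sum([27, 38, 5, 38, 28])
= 27 + list_sum([38, 5, 38, 28])
= 27 + 38 + list_sum([5, 38, 28])
= 27 + 38 + 5 + list_sum([38, 28])
= 27 + 38 + 5 + 38 + list_sum([28])
= 27 + 38 + 5 + 38 + 28 + list_sum([])
= 27 + 38 + 5 + 38 + 28 + 0
= 136


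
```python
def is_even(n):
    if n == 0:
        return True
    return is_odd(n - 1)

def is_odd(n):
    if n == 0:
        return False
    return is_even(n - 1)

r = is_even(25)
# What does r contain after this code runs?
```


is_even(25)
= is_odd(24)
= is_even(23)
= is_odd(22)
= is_even(21)
= is_odd(20)
= is_even(19)
= is_odd(18)
= is_even(17)
= is_odd(16)
= is_even(15)
= is_odd(14)
= is_even(13)
= is_odd(12)
= is_even(11)
= is_odd(10)
= is_even(9)
= is_odd(8)
= is_even(7)
= is_odd(6)
= is_even(5)
= is_odd(4)
= is_even(3)
= is_odd(2)
= is_even(1)
= is_odd(0)
n == 0: return False
= False


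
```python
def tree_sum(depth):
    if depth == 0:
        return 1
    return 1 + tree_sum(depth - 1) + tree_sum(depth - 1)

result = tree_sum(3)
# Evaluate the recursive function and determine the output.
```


tree_sum(3)
= 1 + tree_sum(2) + tree_sum(2)
= 1 + 2 * tree_sum(2)
tree_sum(k) = 2^(k+1) - 1
tree_sum(0) = 1
tree_sum(1) = 3
tree_sum(2) = 7
tree_sum(3) = 15
tree_sum(3) = 2^4 - 1 = 15


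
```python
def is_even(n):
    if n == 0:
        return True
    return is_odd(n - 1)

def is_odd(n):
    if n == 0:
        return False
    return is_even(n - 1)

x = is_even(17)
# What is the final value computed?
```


is_even(17)
= is_odd(16)
= is_even(15)
= is_odd(14)
= is_even(13)
= is_odd(12)
= is_even(11)
= is_odd(10)
= is_even(9)
= is_odd(8)
= is_even(7)
= is_odd(6)
= is_even(5)
= is_odd(4)
= is_even(3)
= is_odd(2)
= is_even(1)
= is_odd(0)
n == 0: return False
= False


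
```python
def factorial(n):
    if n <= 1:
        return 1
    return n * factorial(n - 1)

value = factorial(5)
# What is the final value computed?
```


factorial(5)
= 5 * factorial(4)
= 5 * 4 * factorial(3)
= 5 * 4 * 3 * factorial(2)
= 5 * 4 * 3 * 2 * factorial(1)
= 5 * 4 * 3 * 2 * 1
= 120


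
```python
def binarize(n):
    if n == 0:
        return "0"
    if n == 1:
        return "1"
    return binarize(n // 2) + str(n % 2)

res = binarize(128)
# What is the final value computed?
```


binarize(128)
= binarize(64) + "0"
= binarize(32) + "0" + "0"
= binarize(16) + "0" + "0" + "0"
= binarize(8) + "0" + "0" + "0" + "0"
= binarize(4) + "0" + "0" + "0" + "0" + "0"
= binarize(2) + "0" + "0" + "0" + "0" + "0" + "0"
= binarize(1) + "0" + "0" + "0" + "0" + "0" + "0" + "0"
= "1" + "0" + "0" + "0" + "0" + "0" + "0" + "0"
= "10000000"


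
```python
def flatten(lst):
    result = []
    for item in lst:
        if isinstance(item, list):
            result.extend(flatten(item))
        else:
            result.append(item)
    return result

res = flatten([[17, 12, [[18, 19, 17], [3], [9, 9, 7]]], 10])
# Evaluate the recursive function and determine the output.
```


flatten([[17, 12, [[18, 19, 17], [3], [9, 9, 7]]], 10])
Processing each element:
  [17, 12, [[18, 19, 17], [3], [9, 9, 7]]] is a list -> flatten recursively -> [17, 12, 18, 19, 17, 3, 9, 9, 7]
  10 is not a list -> append 10
= [17, 12, 18, 19, 17, 3, 9, 9, 7, 10]


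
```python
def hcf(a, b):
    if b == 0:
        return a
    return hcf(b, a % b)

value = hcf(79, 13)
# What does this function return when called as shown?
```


hcf(79, 13)
= hcf(13, 79 % 13) = hcf(13, 1)
= hcf(1, 13 % 1) = hcf(1, 0)
b == 0, return a = 1


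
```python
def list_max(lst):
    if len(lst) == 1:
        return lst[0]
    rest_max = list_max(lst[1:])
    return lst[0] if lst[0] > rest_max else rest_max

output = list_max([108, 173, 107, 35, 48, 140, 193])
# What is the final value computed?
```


list_max([108, 173, 107, 35, 48, 140, 193])
= compare 108 with list_max([173, 107, 35, 48, 140, 193])
= compare 173 with list_max([107, 35, 48, 140, 193])
= compare 107 with list_max([35, 48, 140, 193])
= compare 35 with list_max([48, 140, 193])
= compare 48 with list_max([140, 193])
= compare 140 with list_max([193])
Base: list_max([193]) = 193
compare 140 with 193: max = 193
compare 48 with 193: max = 193
compare 35 with 193: max = 193
compare 107 with 193: max = 193
compare 173 with 193: max = 193
compare 108 with 193: max = 193
= 193


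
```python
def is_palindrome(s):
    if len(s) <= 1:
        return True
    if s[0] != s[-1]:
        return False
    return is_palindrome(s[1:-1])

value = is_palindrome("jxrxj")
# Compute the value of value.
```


is_palindrome("jxrxj")
"jxrxj": s[0]='j' == s[-1]='j' -> is_palindrome("xrx")
"xrx": s[0]='x' == s[-1]='x' -> is_palindrome("r")
"r": len <= 1 -> True
= True


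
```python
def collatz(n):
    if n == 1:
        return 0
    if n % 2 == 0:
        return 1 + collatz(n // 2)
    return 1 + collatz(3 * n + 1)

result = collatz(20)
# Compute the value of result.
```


collatz(20)
20 is even -> collatz(10)
10 is even -> collatz(5)
5 is odd -> 3*5+1 = 16 -> collatz(16)
16 is even -> collatz(8)
8 is even -> collatz(4)
4 is even -> collatz(2)
2 is even -> collatz(1)
Reached 1 after 7 steps
= 7


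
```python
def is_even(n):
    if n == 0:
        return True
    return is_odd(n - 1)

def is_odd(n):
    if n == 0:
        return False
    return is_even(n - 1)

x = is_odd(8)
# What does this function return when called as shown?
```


is_odd(8)
= is_even(7)
= is_odd(6)
= is_even(5)
= is_odd(4)
= is_even(3)
= is_odd(2)
= is_even(1)
= is_odd(0)
n == 0: return False
= False


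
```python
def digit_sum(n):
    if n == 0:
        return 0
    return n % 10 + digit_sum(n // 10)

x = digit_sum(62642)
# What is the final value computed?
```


digit_sum(62642)
= 2 + digit_sum(6264)
= 2 + 4 + digit_sum(626)
= 2 + 4 + 6 + digit_sum(62)
= 2 + 4 + 6 + 2 + digit_sum(6)
= 2 + 4 + 6 + 2 + 6 + digit_sum(0)
= 2 + 4 + 6 + 2 + 6 + 0
= 20


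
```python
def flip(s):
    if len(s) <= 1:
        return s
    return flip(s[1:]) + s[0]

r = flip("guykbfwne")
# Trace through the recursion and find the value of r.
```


flip("guykbfwne")
= flip("uykbfwne") + "g"
= flip("ykbfwne") + "u" + "g"
= flip("kbfwne") + "y" + "u" + "g"
= flip("bfwne") + "k" + "y" + "u" + "g"
= flip("fwne") + "b" + "k" + "y" + "u" + "g"
= flip("wne") + "f" + "b" + "k" + "y" + "u" + "g"
= flip("ne") + "w" + "f" + "b" + "k" + "y" + "u" + "g"
= flip("e") + "n" + "w" + "f" + "b" + "k" + "y" + "u" + "g"
= "e" + "n" + "w" + "f" + "b" + "k" + "y" + "u" + "g"
= "enwfbkyug"


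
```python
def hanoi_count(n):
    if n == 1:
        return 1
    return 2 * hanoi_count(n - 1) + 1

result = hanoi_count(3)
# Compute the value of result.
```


hanoi_count(3)
= 2 * hanoi_count(2) + 1
= 2 * (2 * hanoi_count(1) + 1) + 1
Now compute bottom-up:
hanoi_count(1) = 1
hanoi_count(2) = 2 * 1 + 1 = 3
hanoi_count(3) = 2 * 3 + 1 = 7
= 7


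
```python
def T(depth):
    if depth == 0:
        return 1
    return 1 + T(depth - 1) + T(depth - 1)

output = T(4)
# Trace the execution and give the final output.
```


T(4)
= 1 + T(3) + T(3)
= 1 + 2 * T(3)
T(k) = 2^(k+1) - 1
T(0) = 1
T(1) = 3
T(2) = 7
T(3) = 15
T(4) = 31
T(4) = 2^5 - 1 = 31


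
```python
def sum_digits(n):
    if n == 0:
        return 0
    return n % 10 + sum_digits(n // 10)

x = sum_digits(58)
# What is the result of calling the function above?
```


sum_digits(58)
= 8 + sum_digits(5)
= 8 + 5 + sum_digits(0)
= 8 + 5 + 0
= 13


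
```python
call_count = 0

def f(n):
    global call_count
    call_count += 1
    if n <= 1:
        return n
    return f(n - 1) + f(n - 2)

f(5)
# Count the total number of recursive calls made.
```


f(5) calls f(4) and f(3); each non-base call branches into two more.
Let C(k) = total number of calls made by f(k), including the call to f(k) itself.
Base cases: C(0) = 1, C(1) = 1
Recurrence: C(k) = 1 + C(k-1) + C(k-2)
  C(2) = 1 + C(1) + C(0) = 1 + 1 + 1 = 3
  C(3) = 1 + C(2) + C(1) = 1 + 3 + 1 = 5
  C(4) = 1 + C(3) + C(2) = 1 + 5 + 3 = 9
  C(5) = 1 + C(4) + C(3) = 1 + 9 + 5 = 15
Total calls = C(5) = 15


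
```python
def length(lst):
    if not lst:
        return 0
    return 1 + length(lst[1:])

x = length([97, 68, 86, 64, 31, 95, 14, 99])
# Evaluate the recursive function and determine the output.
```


length([97, 68, 86, 64, 31, 95, 14, 99])
= 1 + length([68, 86, 64, 31, 95, 14, 99])
= 1 + 1 + length([86, 64, 31, 95, 14, 99])
= 1 + 1 + 1 + length([64, 31, 95, 14, 99])
= 1 + 1 + 1 + 1 + length([31, 95, 14, 99])
= 1 + 1 + 1 + 1 + 1 + length([95, 14, 99])
= 1 + 1 + 1 + 1 + 1 + 1 + length([14, 99])
= 1 + 1 + 1 + 1 + 1 + 1 + 1 + length([99])
= 1 + 1 + 1 + 1 + 1 + 1 + 1 + 1 + length([])
= 1 + 1 + 1 + 1 + 1 + 1 + 1 + 1 + 0
= 8


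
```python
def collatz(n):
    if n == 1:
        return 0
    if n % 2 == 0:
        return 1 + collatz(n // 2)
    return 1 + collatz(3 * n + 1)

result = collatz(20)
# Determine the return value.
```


collatz(20)
20 is even -> collatz(10)
10 is even -> collatz(5)
5 is odd -> 3*5+1 = 16 -> collatz(16)
16 is even -> collatz(8)
8 is even -> collatz(4)
4 is even -> collatz(2)
2 is even -> collatz(1)
Reached 1 after 7 steps
= 7


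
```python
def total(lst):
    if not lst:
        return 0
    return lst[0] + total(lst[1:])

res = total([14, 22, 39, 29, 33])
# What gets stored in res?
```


total([14, 22, 39, 29, 33])
= 14 + total([22, 39, 29, 33])
= 14 + 22 + total([39, 29, 33])
= 14 + 22 + 39 + total([29, 33])
= 14 + 22 + 39 + 29 + total([33])
= 14 + 22 + 39 + 29 + 33 + total([])
= 14 + 22 + 39 + 29 + 33 + 0
= 137


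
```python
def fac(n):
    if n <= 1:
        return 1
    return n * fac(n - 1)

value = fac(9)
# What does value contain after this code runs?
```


fac(9)
= 9 * fac(8)
= 9 * 8 * fac(7)
= 9 * 8 * 7 * fac(6)
= 9 * 8 * 7 * 6 * fac(5)
= 9 * 8 * 7 * 6 * 5 * fac(4)
= 9 * 8 * 7 * 6 * 5 * 4 * fac(3)
= 9 * 8 * 7 * 6 * 5 * 4 * 3 * fac(2)
= 9 * 8 * 7 * 6 * 5 * 4 * 3 * 2 * fac(1)
= 9 * 8 * 7 * 6 * 5 * 4 * 3 * 2 * 1
= 362880


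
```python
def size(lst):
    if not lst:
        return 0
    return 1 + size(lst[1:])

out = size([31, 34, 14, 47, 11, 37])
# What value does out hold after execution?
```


size([31, 34, 14, 47, 11, 37])
= 1 + size([34, 14, 47, 11, 37])
= 1 + 1 + size([14, 47, 11, 37])
= 1 + 1 + 1 + size([47, 11, 37])
= 1 + 1 + 1 + 1 + size([11, 37])
= 1 + 1 + 1 + 1 + 1 + size([37])
= 1 + 1 + 1 + 1 + 1 + 1 + size([])
= 1 + 1 + 1 + 1 + 1 + 1 + 0
= 6


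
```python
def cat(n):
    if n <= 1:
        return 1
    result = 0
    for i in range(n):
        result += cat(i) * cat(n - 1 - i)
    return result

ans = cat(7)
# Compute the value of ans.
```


cat(7)
= sum of cat(i) * cat(7-1-i) for i in 0..6
First compute sub-values bottom-up:
  cat(0) = 1, cat(1) = 1
  cat(2) = 1*1 + 1*1 = 2
  cat(3) = 1*2 + 1*1 + 2*1 = 5
  cat(4) = 1*5 + 1*2 + 2*1 + 5*1 = 14
  cat(5) = 1*14 + 1*5 + 2*2 + 5*1 + 14*1 = 42
  cat(6) = 1*42 + 1*14 + 2*5 + 5*2 + 14*1 + 42*1 = 132
Now cat(7):
  cat(0)*cat(6) = 1*132 = 132
  cat(1)*cat(5) = 1*42 = 42
  cat(2)*cat(4) = 2*14 = 28
  cat(3)*cat(3) = 5*5 = 25
  cat(4)*cat(2) = 14*2 = 28
  cat(5)*cat(1) = 42*1 = 42
  cat(6)*cat(0) = 132*1 = 132
= 132 + 42 + 28 + 25 + 28 + 42 + 132
= 429


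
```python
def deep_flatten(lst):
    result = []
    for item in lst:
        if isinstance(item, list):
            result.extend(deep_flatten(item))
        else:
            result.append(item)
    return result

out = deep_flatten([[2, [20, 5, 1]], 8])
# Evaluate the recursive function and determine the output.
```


deep_flatten([[2, [20, 5, 1]], 8])
Processing each element:
  [2, [20, 5, 1]] is a list -> deep_flatten recursively -> [2, 20, 5, 1]
  8 is not a list -> append 8
= [2, 20, 5, 1, 8]


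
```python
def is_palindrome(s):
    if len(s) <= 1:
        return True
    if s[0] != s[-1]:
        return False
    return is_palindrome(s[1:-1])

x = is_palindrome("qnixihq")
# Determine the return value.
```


is_palindrome("qnixihq")
"qnixihq": s[0]='q' == s[-1]='q' -> is_palindrome("nixih")
"nixih": s[0]='n' != s[-1]='h' -> False
= False


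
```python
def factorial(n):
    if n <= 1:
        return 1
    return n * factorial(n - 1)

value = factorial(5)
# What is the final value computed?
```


factorial(5)
= 5 * factorial(4)
= 5 * 4 * factorial(3)
= 5 * 4 * 3 * factorial(2)
= 5 * 4 * 3 * 2 * factorial(1)
= 5 * 4 * 3 * 2 * 1
= 120


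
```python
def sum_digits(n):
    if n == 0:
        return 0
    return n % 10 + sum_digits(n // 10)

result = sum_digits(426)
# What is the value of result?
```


sum_digits(426)
= 6 + sum_digits(42)
= 6 + 2 + sum_digits(4)
= 6 + 2 + 4 + sum_digits(0)
= 6 + 2 + 4 + 0
= 12


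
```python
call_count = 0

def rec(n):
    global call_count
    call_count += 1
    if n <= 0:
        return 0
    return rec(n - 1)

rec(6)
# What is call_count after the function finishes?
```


rec(6) calls rec(5) calls ... calls rec(0)
Total calls: 6 + 1 (for base case) = 7


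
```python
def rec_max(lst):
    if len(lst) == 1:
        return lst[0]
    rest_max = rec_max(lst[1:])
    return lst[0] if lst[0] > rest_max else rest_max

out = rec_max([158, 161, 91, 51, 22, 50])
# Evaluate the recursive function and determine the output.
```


rec_max([158, 161, 91, 51, 22, 50])
= compare 158 with rec_max([161, 91, 51, 22, 50])
= compare 161 with rec_max([91, 51, 22, 50])
= compare 91 with rec_max([51, 22, 50])
= compare 51 with rec_max([22, 50])
= compare 22 with rec_max([50])
Base: rec_max([50]) = 50
compare 22 with 50: max = 50
compare 51 with 50: max = 51
compare 91 with 51: max = 91
compare 161 with 91: max = 161
compare 158 with 161: max = 161
= 161


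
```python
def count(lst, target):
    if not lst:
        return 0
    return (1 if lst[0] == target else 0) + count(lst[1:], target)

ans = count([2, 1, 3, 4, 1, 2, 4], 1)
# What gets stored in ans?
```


count([2, 1, 3, 4, 1, 2, 4], 1)
lst[0]=2 != 1: 0 + count([1, 3, 4, 1, 2, 4], 1)
lst[0]=1 == 1: 1 + count([3, 4, 1, 2, 4], 1)
lst[0]=3 != 1: 0 + count([4, 1, 2, 4], 1)
lst[0]=4 != 1: 0 + count([1, 2, 4], 1)
lst[0]=1 == 1: 1 + count([2, 4], 1)
lst[0]=2 != 1: 0 + count([4], 1)
lst[0]=4 != 1: 0 + count([], 1)
= 2


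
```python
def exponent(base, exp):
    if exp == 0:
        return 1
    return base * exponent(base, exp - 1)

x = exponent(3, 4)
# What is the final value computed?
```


exponent(3, 4)
= 3 * exponent(3, 3)
= 3 * 3 * exponent(3, 2)
= 3 * 3 * 3 * exponent(3, 1)
= 3 * 3 * 3 * 3 * exponent(3, 0)
= 3 * 3 * 3 * 3 * 1
= 81


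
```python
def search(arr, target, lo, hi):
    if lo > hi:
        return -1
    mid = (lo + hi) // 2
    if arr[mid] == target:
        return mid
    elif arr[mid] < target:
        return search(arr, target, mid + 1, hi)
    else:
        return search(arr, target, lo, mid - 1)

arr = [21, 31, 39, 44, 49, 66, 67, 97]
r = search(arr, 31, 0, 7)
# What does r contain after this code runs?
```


search(arr, 31, 0, 7)
lo=0, hi=7, mid=3, arr[mid]=44
44 > 31, search left half
lo=0, hi=2, mid=1, arr[mid]=31
arr[1] == 31, found at index 1
= 1


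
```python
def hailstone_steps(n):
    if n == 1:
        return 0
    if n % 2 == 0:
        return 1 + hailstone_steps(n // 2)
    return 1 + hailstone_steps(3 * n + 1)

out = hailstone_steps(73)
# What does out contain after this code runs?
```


hailstone_steps(73)
73 is odd -> 3*73+1 = 220 -> hailstone_steps(220)
220 is even -> hailstone_steps(110)
110 is even -> hailstone_steps(55)
55 is odd -> 3*55+1 = 166 -> hailstone_steps(166)
166 is even -> hailstone_steps(83)
83 is odd -> 3*83+1 = 250 -> hailstone_steps(250)
250 is even -> hailstone_steps(125)
125 is odd -> 3*125+1 = 376 -> hailstone_steps(376)
376 is even -> hailstone_steps(188)
188 is even -> hailstone_steps(94)
94 is even -> hailstone_steps(47)
47 is odd -> 3*47+1 = 142 -> hailstone_steps(142)
142 is even -> hailstone_steps(71)
71 is odd -> 3*71+1 = 214 -> hailstone_steps(214)
214 is even -> hailstone_steps(107)
107 is odd -> 3*107+1 = 322 -> hailstone_steps(322)
322 is even -> hailstone_steps(161)
161 is odd -> 3*161+1 = 484 -> hailstone_steps(484)
484 is even -> hailstone_steps(242)
242 is even -> hailstone_steps(121)
121 is odd -> 3*121+1 = 364 -> hailstone_steps(364)
364 is even -> hailstone_steps(182)
182 is even -> hailstone_steps(91)
91 is odd -> 3*91+1 = 274 -> hailstone_steps(274)
274 is even -> hailstone_steps(137)
137 is odd -> 3*137+1 = 412 -> hailstone_steps(412)
412 is even -> hailstone_steps(206)
206 is even -> hailstone_steps(103)
103 is odd -> 3*103+1 = 310 -> hailstone_steps(310)
310 is even -> hailstone_steps(155)
155 is odd -> 3*155+1 = 466 -> hailstone_steps(466)
466 is even -> hailstone_steps(233)
233 is odd -> 3*233+1 = 700 -> hailstone_steps(700)
700 is even -> hailstone_steps(350)
350 is even -> hailstone_steps(175)
175 is odd -> 3*175+1 = 526 -> hailstone_steps(526)
526 is even -> hailstone_steps(263)
263 is odd -> 3*263+1 = 790 -> hailstone_steps(790)
790 is even -> hailstone_steps(395)
395 is odd -> 3*395+1 = 1186 -> hailstone_steps(1186)
1186 is even -> hailstone_steps(593)
593 is odd -> 3*593+1 = 1780 -> hailstone_steps(1780)
1780 is even -> hailstone_steps(890)
890 is even -> hailstone_steps(445)
445 is odd -> 3*445+1 = 1336 -> hailstone_steps(1336)
1336 is even -> hailstone_steps(668)
668 is even -> hailstone_steps(334)
334 is even -> hailstone_steps(167)
167 is odd -> 3*167+1 = 502 -> hailstone_steps(502)
502 is even -> hailstone_steps(251)
251 is odd -> 3*251+1 = 754 -> hailstone_steps(754)
754 is even -> hailstone_steps(377)
377 is odd -> 3*377+1 = 1132 -> hailstone_steps(1132)
1132 is even -> hailstone_steps(566)
566 is even -> hailstone_steps(283)
283 is odd -> 3*283+1 = 850 -> hailstone_steps(850)
850 is even -> hailstone_steps(425)
425 is odd -> 3*425+1 = 1276 -> hailstone_steps(1276)
1276 is even -> hailstone_steps(638)
638 is even -> hailstone_steps(319)
319 is odd -> 3*319+1 = 958 -> hailstone_steps(958)
958 is even -> hailstone_steps(479)
479 is odd -> 3*479+1 = 1438 -> hailstone_steps(1438)
1438 is even -> hailstone_steps(719)
719 is odd -> 3*719+1 = 2158 -> hailstone_steps(2158)
2158 is even -> hailstone_steps(1079)
1079 is odd -> 3*1079+1 = 3238 -> hailstone_steps(3238)
3238 is even -> hailstone_steps(1619)
1619 is odd -> 3*1619+1 = 4858 -> hailstone_steps(4858)
4858 is even -> hailstone_steps(2429)
2429 is odd -> 3*2429+1 = 7288 -> hailstone_steps(7288)
7288 is even -> hailstone_steps(3644)
3644 is even -> hailstone_steps(1822)
1822 is even -> hailstone_steps(911)
911 is odd -> 3*911+1 = 2734 -> hailstone_steps(2734)
2734 is even -> hailstone_steps(1367)
1367 is odd -> 3*1367+1 = 4102 -> hailstone_steps(4102)
4102 is even -> hailstone_steps(2051)
2051 is odd -> 3*2051+1 = 6154 -> hailstone_steps(6154)
6154 is even -> hailstone_steps(3077)
3077 is odd -> 3*3077+1 = 9232 -> hailstone_steps(9232)
9232 is even -> hailstone_steps(4616)
4616 is even -> hailstone_steps(2308)
2308 is even -> hailstone_steps(1154)
1154 is even -> hailstone_steps(577)
577 is odd -> 3*577+1 = 1732 -> hailstone_steps(1732)
1732 is even -> hailstone_steps(866)
866 is even -> hailstone_steps(433)
433 is odd -> 3*433+1 = 1300 -> hailstone_steps(1300)
1300 is even -> hailstone_steps(650)
650 is even -> hailstone_steps(325)
325 is odd -> 3*325+1 = 976 -> hailstone_steps(976)
976 is even -> hailstone_steps(488)
488 is even -> hailstone_steps(244)
244 is even -> hailstone_steps(122)
122 is even -> hailstone_steps(61)
61 is odd -> 3*61+1 = 184 -> hailstone_steps(184)
184 is even -> hailstone_steps(92)
92 is even -> hailstone_steps(46)
46 is even -> hailstone_steps(23)
23 is odd -> 3*23+1 = 70 -> hailstone_steps(70)
70 is even -> hailstone_steps(35)
35 is odd -> 3*35+1 = 106 -> hailstone_steps(106)
106 is even -> hailstone_steps(53)
53 is odd -> 3*53+1 = 160 -> hailstone_steps(160)
160 is even -> hailstone_steps(80)
80 is even -> hailstone_steps(40)
40 is even -> hailstone_steps(20)
20 is even -> hailstone_steps(10)
10 is even -> hailstone_steps(5)
5 is odd -> 3*5+1 = 16 -> hailstone_steps(16)
16 is even -> hailstone_steps(8)
8 is even -> hailstone_steps(4)
4 is even -> hailstone_steps(2)
2 is even -> hailstone_steps(1)
Reached 1 after 115 steps
= 115
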